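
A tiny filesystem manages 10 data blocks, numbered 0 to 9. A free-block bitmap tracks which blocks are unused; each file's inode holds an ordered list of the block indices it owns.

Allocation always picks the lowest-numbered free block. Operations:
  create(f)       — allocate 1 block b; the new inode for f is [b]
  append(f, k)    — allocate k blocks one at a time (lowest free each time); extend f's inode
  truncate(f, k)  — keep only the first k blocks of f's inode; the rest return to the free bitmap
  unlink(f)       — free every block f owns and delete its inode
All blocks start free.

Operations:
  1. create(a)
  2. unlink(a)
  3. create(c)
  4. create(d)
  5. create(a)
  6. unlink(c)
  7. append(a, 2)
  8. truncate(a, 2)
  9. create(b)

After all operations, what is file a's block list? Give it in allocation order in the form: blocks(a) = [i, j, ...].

[1] create(a) — a=0 (map F.........)
[2] unlink(a) —  (map ..........)
[3] create(c) — c=0 (map F.........)
[4] create(d) — c=0 d=1 (map FF........)
[5] create(a) — a=2 c=0 d=1 (map FFF.......)
[6] unlink(c) — a=2 d=1 (map .FF.......)
[7] append(a, 2) — a=2,0,3 d=1 (map FFFF......)
[8] truncate(a, 2) — a=2,0 d=1 (map FFF.......)
[9] create(b) — a=2,0 b=3 d=1 (map FFFF......)

blocks(a) = [2, 0]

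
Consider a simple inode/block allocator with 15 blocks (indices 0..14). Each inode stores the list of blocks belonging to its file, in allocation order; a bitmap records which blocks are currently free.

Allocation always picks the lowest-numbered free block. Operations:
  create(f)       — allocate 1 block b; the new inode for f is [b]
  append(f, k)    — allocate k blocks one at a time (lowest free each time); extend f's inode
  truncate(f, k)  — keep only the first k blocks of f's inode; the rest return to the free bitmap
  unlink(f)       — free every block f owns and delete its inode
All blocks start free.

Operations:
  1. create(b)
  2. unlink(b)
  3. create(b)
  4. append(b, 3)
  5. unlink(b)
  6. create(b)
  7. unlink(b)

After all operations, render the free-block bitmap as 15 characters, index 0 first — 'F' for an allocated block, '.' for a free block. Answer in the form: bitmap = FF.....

bitmap = ...............

after create(b) → b:[0]  free=[F..............]
after unlink(b) →   free=[...............]
after create(b) → b:[0]  free=[F..............]
after append(b, 3) → b:[0, 1, 2, 3]  free=[FFFF...........]
after unlink(b) →   free=[...............]
after create(b) → b:[0]  free=[F..............]
after unlink(b) →   free=[...............]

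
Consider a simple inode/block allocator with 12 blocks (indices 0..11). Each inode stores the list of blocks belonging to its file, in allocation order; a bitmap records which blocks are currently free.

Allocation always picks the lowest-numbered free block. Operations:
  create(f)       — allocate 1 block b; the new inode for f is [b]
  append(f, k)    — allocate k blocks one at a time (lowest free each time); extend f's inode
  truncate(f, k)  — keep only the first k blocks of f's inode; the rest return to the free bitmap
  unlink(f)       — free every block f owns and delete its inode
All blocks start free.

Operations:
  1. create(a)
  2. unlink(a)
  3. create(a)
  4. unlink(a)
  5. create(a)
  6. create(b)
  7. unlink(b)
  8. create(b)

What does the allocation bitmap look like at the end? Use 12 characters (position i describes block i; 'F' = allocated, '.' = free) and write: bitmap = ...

[1] create(a) — a=0 (map F...........)
[2] unlink(a) —  (map ............)
[3] create(a) — a=0 (map F...........)
[4] unlink(a) —  (map ............)
[5] create(a) — a=0 (map F...........)
[6] create(b) — a=0 b=1 (map FF..........)
[7] unlink(b) — a=0 (map F...........)
[8] create(b) — a=0 b=1 (map FF..........)

bitmap = FF..........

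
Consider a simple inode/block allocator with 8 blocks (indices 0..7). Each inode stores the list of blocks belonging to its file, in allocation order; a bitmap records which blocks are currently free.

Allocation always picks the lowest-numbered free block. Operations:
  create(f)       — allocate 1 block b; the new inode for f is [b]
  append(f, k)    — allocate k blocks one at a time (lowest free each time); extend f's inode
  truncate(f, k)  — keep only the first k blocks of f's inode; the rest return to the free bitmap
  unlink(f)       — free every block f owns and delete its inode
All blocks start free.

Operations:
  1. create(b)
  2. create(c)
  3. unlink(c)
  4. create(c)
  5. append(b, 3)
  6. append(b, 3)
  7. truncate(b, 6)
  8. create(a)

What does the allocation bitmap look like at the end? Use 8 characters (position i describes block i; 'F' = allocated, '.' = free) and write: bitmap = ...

bitmap = FFFFFFFF

create(b): bitmap=F....... | b=[0]
create(c): bitmap=FF...... | b=[0] c=[1]
unlink(c): bitmap=F....... | b=[0]
create(c): bitmap=FF...... | b=[0] c=[1]
append(b, 3): bitmap=FFFFF... | b=[0, 2, 3, 4] c=[1]
append(b, 3): bitmap=FFFFFFFF | b=[0, 2, 3, 4, 5, 6, 7] c=[1]
truncate(b, 6): bitmap=FFFFFFF. | b=[0, 2, 3, 4, 5, 6] c=[1]
create(a): bitmap=FFFFFFFF | a=[7] b=[0, 2, 3, 4, 5, 6] c=[1]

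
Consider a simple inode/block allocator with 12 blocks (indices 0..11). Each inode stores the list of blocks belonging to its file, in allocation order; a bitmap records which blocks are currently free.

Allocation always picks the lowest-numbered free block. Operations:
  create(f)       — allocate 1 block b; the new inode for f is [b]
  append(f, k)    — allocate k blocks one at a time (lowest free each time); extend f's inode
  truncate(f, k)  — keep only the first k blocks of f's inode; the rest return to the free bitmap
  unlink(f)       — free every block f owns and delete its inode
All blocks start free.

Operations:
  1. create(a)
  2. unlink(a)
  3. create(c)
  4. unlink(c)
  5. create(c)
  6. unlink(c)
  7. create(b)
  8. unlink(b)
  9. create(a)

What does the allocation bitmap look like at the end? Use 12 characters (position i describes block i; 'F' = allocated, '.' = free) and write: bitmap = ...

create(a): bitmap=F........... | a=[0]
unlink(a): bitmap=............ | 
create(c): bitmap=F........... | c=[0]
unlink(c): bitmap=............ | 
create(c): bitmap=F........... | c=[0]
unlink(c): bitmap=............ | 
create(b): bitmap=F........... | b=[0]
unlink(b): bitmap=............ | 
create(a): bitmap=F........... | a=[0]

bitmap = F...........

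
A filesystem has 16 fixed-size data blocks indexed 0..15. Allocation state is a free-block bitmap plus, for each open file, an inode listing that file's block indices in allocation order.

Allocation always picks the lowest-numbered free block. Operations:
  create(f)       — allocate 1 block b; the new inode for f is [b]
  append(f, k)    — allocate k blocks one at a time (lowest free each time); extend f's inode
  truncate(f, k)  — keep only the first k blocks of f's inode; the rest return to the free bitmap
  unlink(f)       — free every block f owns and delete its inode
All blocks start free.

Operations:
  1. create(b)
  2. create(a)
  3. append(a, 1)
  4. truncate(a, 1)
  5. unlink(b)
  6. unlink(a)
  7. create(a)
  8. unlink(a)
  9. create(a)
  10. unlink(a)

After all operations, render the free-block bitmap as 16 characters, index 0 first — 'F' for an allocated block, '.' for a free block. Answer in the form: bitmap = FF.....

bitmap = ................

create(b): bitmap=F............... | b=[0]
create(a): bitmap=FF.............. | a=[1] b=[0]
append(a, 1): bitmap=FFF............. | a=[1, 2] b=[0]
truncate(a, 1): bitmap=FF.............. | a=[1] b=[0]
unlink(b): bitmap=.F.............. | a=[1]
unlink(a): bitmap=................ | 
create(a): bitmap=F............... | a=[0]
unlink(a): bitmap=................ | 
create(a): bitmap=F............... | a=[0]
unlink(a): bitmap=................ | 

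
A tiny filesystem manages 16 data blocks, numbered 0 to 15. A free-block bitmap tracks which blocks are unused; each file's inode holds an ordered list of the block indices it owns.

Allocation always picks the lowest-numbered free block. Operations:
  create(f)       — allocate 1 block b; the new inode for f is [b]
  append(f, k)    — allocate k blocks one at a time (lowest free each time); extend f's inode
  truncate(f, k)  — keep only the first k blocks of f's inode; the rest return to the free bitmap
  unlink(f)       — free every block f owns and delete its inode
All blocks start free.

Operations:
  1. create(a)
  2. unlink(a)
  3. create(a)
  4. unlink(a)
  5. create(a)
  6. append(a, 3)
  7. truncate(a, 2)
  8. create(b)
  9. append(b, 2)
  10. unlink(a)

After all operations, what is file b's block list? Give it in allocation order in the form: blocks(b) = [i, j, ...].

[1] create(a) — a=0 (map F...............)
[2] unlink(a) —  (map ................)
[3] create(a) — a=0 (map F...............)
[4] unlink(a) —  (map ................)
[5] create(a) — a=0 (map F...............)
[6] append(a, 3) — a=0,1,2,3 (map FFFF............)
[7] truncate(a, 2) — a=0,1 (map FF..............)
[8] create(b) — a=0,1 b=2 (map FFF.............)
[9] append(b, 2) — a=0,1 b=2,3,4 (map FFFFF...........)
[10] unlink(a) — b=2,3,4 (map ..FFF...........)

blocks(b) = [2, 3, 4]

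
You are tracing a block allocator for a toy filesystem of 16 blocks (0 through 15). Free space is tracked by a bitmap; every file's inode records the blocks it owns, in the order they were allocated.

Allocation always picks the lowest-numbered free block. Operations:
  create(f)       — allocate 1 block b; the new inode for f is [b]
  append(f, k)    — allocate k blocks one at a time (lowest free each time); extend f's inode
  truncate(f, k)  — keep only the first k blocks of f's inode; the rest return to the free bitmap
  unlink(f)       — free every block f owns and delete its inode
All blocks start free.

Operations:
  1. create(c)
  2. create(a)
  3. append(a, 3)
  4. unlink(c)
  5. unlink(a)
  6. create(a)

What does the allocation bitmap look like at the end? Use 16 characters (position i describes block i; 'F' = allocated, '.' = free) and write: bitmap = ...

  1. create(c)  ⇒  F...............  {c→[0]}
  2. create(a)  ⇒  FF..............  {a→[1]; c→[0]}
  3. append(a, 3)  ⇒  FFFFF...........  {a→[1, 2, 3, 4]; c→[0]}
  4. unlink(c)  ⇒  .FFFF...........  {a→[1, 2, 3, 4]}
  5. unlink(a)  ⇒  ................  {}
  6. create(a)  ⇒  F...............  {a→[0]}

bitmap = F...............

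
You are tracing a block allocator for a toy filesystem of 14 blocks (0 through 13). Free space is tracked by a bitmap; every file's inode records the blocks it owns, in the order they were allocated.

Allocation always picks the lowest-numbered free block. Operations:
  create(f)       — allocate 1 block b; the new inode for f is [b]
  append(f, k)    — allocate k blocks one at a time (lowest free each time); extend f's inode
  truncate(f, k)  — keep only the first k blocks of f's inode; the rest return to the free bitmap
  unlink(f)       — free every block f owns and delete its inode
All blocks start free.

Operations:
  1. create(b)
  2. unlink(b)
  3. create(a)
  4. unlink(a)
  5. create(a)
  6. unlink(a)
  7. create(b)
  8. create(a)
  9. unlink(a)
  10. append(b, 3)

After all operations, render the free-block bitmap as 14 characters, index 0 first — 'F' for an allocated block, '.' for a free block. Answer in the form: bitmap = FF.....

[1] create(b) — b=0 (map F.............)
[2] unlink(b) —  (map ..............)
[3] create(a) — a=0 (map F.............)
[4] unlink(a) —  (map ..............)
[5] create(a) — a=0 (map F.............)
[6] unlink(a) —  (map ..............)
[7] create(b) — b=0 (map F.............)
[8] create(a) — a=1 b=0 (map FF............)
[9] unlink(a) — b=0 (map F.............)
[10] append(b, 3) — b=0,1,2,3 (map FFFF..........)

bitmap = FFFF..........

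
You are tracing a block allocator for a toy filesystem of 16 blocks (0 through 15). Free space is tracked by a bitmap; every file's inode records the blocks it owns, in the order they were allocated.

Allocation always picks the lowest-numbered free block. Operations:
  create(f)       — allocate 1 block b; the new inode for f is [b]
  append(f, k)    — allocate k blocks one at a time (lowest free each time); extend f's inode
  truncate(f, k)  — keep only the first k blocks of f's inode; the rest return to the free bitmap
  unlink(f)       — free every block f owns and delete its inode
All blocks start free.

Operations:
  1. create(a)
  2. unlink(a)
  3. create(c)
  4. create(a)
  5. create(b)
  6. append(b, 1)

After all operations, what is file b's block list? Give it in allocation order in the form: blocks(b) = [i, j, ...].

  1. create(a)  ⇒  F...............  {a→[0]}
  2. unlink(a)  ⇒  ................  {}
  3. create(c)  ⇒  F...............  {c→[0]}
  4. create(a)  ⇒  FF..............  {a→[1]; c→[0]}
  5. create(b)  ⇒  FFF.............  {a→[1]; b→[2]; c→[0]}
  6. append(b, 1)  ⇒  FFFF............  {a→[1]; b→[2, 3]; c→[0]}

blocks(b) = [2, 3]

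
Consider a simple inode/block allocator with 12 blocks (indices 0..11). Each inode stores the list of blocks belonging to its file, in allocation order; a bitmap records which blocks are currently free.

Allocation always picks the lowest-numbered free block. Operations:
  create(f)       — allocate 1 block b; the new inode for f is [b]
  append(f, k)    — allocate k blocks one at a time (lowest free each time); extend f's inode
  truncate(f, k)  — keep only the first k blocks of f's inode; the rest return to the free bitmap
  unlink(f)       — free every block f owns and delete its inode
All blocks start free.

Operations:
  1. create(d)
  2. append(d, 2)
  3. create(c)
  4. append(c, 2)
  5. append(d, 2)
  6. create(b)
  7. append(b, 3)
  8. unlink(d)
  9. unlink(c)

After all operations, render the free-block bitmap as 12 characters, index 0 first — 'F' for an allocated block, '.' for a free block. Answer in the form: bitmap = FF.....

bitmap = ........FFFF

create(d): bitmap=F........... | d=[0]
append(d, 2): bitmap=FFF......... | d=[0, 1, 2]
create(c): bitmap=FFFF........ | c=[3] d=[0, 1, 2]
append(c, 2): bitmap=FFFFFF...... | c=[3, 4, 5] d=[0, 1, 2]
append(d, 2): bitmap=FFFFFFFF.... | c=[3, 4, 5] d=[0, 1, 2, 6, 7]
create(b): bitmap=FFFFFFFFF... | b=[8] c=[3, 4, 5] d=[0, 1, 2, 6, 7]
append(b, 3): bitmap=FFFFFFFFFFFF | b=[8, 9, 10, 11] c=[3, 4, 5] d=[0, 1, 2, 6, 7]
unlink(d): bitmap=...FFF..FFFF | b=[8, 9, 10, 11] c=[3, 4, 5]
unlink(c): bitmap=........FFFF | b=[8, 9, 10, 11]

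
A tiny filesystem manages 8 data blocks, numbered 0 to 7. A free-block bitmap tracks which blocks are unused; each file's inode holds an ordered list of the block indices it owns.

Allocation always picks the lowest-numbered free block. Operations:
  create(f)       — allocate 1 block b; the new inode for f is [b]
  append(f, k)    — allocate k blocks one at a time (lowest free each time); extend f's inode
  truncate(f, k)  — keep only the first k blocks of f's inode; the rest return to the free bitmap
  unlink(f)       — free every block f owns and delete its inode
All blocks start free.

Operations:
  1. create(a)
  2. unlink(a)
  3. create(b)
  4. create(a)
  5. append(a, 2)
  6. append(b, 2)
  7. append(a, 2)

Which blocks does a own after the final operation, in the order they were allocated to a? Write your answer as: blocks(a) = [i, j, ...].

  1. create(a)  ⇒  F.......  {a→[0]}
  2. unlink(a)  ⇒  ........  {}
  3. create(b)  ⇒  F.......  {b→[0]}
  4. create(a)  ⇒  FF......  {a→[1]; b→[0]}
  5. append(a, 2)  ⇒  FFFF....  {a→[1, 2, 3]; b→[0]}
  6. append(b, 2)  ⇒  FFFFFF..  {a→[1, 2, 3]; b→[0, 4, 5]}
  7. append(a, 2)  ⇒  FFFFFFFF  {a→[1, 2, 3, 6, 7]; b→[0, 4, 5]}

blocks(a) = [1, 2, 3, 6, 7]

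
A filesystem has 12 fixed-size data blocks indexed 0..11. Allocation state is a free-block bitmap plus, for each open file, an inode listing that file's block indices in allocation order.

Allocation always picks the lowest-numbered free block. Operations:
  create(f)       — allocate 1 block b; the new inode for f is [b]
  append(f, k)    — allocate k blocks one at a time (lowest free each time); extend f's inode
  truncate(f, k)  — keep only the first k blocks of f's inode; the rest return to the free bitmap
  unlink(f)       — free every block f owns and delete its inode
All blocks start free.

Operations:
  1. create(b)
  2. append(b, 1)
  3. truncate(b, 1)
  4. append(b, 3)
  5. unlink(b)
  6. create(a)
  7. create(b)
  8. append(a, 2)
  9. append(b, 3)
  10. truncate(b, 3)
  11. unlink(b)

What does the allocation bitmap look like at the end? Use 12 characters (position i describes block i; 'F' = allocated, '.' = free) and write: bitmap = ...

[1] create(b) — b=0 (map F...........)
[2] append(b, 1) — b=0,1 (map FF..........)
[3] truncate(b, 1) — b=0 (map F...........)
[4] append(b, 3) — b=0,1,2,3 (map FFFF........)
[5] unlink(b) —  (map ............)
[6] create(a) — a=0 (map F...........)
[7] create(b) — a=0 b=1 (map FF..........)
[8] append(a, 2) — a=0,2,3 b=1 (map FFFF........)
[9] append(b, 3) — a=0,2,3 b=1,4,5,6 (map FFFFFFF.....)
[10] truncate(b, 3) — a=0,2,3 b=1,4,5 (map FFFFFF......)
[11] unlink(b) — a=0,2,3 (map F.FF........)

bitmap = F.FF........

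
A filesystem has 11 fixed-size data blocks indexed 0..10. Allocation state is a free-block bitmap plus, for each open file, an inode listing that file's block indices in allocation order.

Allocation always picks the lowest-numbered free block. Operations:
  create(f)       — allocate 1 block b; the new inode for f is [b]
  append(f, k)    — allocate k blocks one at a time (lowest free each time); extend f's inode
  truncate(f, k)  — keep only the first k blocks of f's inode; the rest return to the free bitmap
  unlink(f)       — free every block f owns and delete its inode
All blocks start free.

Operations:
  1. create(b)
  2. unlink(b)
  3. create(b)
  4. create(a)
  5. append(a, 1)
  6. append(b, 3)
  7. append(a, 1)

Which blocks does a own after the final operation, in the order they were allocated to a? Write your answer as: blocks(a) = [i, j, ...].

  1. create(b)  ⇒  F..........  {b→[0]}
  2. unlink(b)  ⇒  ...........  {}
  3. create(b)  ⇒  F..........  {b→[0]}
  4. create(a)  ⇒  FF.........  {a→[1]; b→[0]}
  5. append(a, 1)  ⇒  FFF........  {a→[1, 2]; b→[0]}
  6. append(b, 3)  ⇒  FFFFFF.....  {a→[1, 2]; b→[0, 3, 4, 5]}
  7. append(a, 1)  ⇒  FFFFFFF....  {a→[1, 2, 6]; b→[0, 3, 4, 5]}

blocks(a) = [1, 2, 6]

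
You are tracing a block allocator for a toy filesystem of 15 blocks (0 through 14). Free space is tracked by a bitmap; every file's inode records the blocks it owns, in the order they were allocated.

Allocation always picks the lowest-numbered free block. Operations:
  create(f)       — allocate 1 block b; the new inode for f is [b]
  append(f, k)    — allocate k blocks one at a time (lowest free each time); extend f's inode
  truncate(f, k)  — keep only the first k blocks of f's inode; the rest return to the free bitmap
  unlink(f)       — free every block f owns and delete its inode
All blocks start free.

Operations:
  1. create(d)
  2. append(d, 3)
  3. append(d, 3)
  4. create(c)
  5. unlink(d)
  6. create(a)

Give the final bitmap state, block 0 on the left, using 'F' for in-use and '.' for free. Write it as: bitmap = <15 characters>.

[1] create(d) — d=0 (map F..............)
[2] append(d, 3) — d=0,1,2,3 (map FFFF...........)
[3] append(d, 3) — d=0,1,2,3,4,5,6 (map FFFFFFF........)
[4] create(c) — c=7 d=0,1,2,3,4,5,6 (map FFFFFFFF.......)
[5] unlink(d) — c=7 (map .......F.......)
[6] create(a) — a=0 c=7 (map F......F.......)

bitmap = F......F.......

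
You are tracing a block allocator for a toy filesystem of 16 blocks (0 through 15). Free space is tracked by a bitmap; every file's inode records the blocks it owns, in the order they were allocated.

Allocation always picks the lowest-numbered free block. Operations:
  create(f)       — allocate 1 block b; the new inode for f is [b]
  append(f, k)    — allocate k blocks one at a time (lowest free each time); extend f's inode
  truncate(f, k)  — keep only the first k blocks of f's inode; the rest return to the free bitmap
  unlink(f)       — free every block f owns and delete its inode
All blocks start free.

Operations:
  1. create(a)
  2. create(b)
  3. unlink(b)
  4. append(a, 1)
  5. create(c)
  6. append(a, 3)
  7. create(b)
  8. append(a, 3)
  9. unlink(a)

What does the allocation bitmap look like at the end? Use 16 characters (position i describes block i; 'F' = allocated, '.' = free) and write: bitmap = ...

bitmap = ..F...F.........

[1] create(a) — a=0 (map F...............)
[2] create(b) — a=0 b=1 (map FF..............)
[3] unlink(b) — a=0 (map F...............)
[4] append(a, 1) — a=0,1 (map FF..............)
[5] create(c) — a=0,1 c=2 (map FFF.............)
[6] append(a, 3) — a=0,1,3,4,5 c=2 (map FFFFFF..........)
[7] create(b) — a=0,1,3,4,5 b=6 c=2 (map FFFFFFF.........)
[8] append(a, 3) — a=0,1,3,4,5,7,8,9 b=6 c=2 (map FFFFFFFFFF......)
[9] unlink(a) — b=6 c=2 (map ..F...F.........)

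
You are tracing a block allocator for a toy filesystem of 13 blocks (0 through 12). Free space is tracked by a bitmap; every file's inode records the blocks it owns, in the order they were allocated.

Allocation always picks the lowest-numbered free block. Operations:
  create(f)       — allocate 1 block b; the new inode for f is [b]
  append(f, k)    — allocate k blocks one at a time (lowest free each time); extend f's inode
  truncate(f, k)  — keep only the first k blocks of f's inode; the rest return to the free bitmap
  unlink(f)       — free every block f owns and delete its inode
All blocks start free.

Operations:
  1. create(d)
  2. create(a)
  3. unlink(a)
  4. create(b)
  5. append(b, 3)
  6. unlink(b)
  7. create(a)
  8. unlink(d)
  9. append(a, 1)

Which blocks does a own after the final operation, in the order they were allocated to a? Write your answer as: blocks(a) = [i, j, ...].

blocks(a) = [1, 0]

create(d): bitmap=F............ | d=[0]
create(a): bitmap=FF........... | a=[1] d=[0]
unlink(a): bitmap=F............ | d=[0]
create(b): bitmap=FF........... | b=[1] d=[0]
append(b, 3): bitmap=FFFFF........ | b=[1, 2, 3, 4] d=[0]
unlink(b): bitmap=F............ | d=[0]
create(a): bitmap=FF........... | a=[1] d=[0]
unlink(d): bitmap=.F........... | a=[1]
append(a, 1): bitmap=FF........... | a=[1, 0]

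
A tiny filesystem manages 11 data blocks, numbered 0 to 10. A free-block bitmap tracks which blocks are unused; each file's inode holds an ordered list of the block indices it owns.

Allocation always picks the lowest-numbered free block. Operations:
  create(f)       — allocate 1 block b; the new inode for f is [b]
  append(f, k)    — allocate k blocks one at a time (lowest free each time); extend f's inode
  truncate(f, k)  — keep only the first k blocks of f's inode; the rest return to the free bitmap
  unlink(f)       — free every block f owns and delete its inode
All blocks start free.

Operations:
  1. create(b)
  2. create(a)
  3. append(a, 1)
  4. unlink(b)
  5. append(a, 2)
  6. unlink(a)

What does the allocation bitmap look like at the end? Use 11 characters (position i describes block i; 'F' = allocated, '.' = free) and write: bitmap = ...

[1] create(b) — b=0 (map F..........)
[2] create(a) — a=1 b=0 (map FF.........)
[3] append(a, 1) — a=1,2 b=0 (map FFF........)
[4] unlink(b) — a=1,2 (map .FF........)
[5] append(a, 2) — a=1,2,0,3 (map FFFF.......)
[6] unlink(a) —  (map ...........)

bitmap = ...........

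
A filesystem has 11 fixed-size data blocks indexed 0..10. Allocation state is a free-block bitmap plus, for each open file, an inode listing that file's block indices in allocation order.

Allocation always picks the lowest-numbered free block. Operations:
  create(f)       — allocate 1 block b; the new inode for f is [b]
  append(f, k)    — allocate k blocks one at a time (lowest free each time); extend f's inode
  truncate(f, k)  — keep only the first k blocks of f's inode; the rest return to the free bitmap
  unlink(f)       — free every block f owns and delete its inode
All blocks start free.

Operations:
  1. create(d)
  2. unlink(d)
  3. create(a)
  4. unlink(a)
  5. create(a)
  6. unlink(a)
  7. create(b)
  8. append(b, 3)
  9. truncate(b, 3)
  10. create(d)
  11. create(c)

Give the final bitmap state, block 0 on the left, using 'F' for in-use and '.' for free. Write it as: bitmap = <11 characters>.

[1] create(d) — d=0 (map F..........)
[2] unlink(d) —  (map ...........)
[3] create(a) — a=0 (map F..........)
[4] unlink(a) —  (map ...........)
[5] create(a) — a=0 (map F..........)
[6] unlink(a) —  (map ...........)
[7] create(b) — b=0 (map F..........)
[8] append(b, 3) — b=0,1,2,3 (map FFFF.......)
[9] truncate(b, 3) — b=0,1,2 (map FFF........)
[10] create(d) — b=0,1,2 d=3 (map FFFF.......)
[11] create(c) — b=0,1,2 c=4 d=3 (map FFFFF......)

bitmap = FFFFF......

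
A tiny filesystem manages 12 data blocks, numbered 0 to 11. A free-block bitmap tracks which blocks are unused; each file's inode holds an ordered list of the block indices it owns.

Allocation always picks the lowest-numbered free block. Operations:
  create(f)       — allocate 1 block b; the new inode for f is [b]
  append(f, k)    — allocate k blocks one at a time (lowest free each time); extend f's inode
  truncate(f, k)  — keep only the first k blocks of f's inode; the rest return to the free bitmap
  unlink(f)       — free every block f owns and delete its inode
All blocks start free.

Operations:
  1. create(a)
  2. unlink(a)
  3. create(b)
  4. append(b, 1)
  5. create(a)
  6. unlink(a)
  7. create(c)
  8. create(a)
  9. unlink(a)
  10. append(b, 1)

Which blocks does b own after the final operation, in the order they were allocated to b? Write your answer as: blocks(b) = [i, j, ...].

blocks(b) = [0, 1, 3]

after create(a) → a:[0]  free=[F...........]
after unlink(a) →   free=[............]
after create(b) → b:[0]  free=[F...........]
after append(b, 1) → b:[0, 1]  free=[FF..........]
after create(a) → a:[2], b:[0, 1]  free=[FFF.........]
after unlink(a) → b:[0, 1]  free=[FF..........]
after create(c) → b:[0, 1], c:[2]  free=[FFF.........]
after create(a) → a:[3], b:[0, 1], c:[2]  free=[FFFF........]
after unlink(a) → b:[0, 1], c:[2]  free=[FFF.........]
after append(b, 1) → b:[0, 1, 3], c:[2]  free=[FFFF........]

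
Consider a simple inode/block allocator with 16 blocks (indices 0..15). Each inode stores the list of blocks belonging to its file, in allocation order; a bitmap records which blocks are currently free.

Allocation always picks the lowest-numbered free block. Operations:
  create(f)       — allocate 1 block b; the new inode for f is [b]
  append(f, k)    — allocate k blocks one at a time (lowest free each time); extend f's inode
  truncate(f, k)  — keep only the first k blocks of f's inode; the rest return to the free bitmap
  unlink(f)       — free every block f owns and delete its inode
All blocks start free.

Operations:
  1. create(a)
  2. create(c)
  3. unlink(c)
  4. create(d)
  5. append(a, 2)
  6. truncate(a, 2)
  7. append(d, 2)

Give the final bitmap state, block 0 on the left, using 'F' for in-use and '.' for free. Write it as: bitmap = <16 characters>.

bitmap = FFFFF...........

  1. create(a)  ⇒  F...............  {a→[0]}
  2. create(c)  ⇒  FF..............  {a→[0]; c→[1]}
  3. unlink(c)  ⇒  F...............  {a→[0]}
  4. create(d)  ⇒  FF..............  {a→[0]; d→[1]}
  5. append(a, 2)  ⇒  FFFF............  {a→[0, 2, 3]; d→[1]}
  6. truncate(a, 2)  ⇒  FFF.............  {a→[0, 2]; d→[1]}
  7. append(d, 2)  ⇒  FFFFF...........  {a→[0, 2]; d→[1, 3, 4]}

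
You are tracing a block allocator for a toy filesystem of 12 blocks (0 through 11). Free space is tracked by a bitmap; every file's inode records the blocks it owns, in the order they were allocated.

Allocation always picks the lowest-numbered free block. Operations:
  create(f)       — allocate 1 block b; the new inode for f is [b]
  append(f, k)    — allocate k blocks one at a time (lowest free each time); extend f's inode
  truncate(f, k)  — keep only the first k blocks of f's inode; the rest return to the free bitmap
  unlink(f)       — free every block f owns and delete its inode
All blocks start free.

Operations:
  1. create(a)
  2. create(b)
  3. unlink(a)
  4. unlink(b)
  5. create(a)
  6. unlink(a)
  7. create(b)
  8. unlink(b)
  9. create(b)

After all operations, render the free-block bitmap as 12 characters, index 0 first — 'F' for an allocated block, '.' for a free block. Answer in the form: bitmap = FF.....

[1] create(a) — a=0 (map F...........)
[2] create(b) — a=0 b=1 (map FF..........)
[3] unlink(a) — b=1 (map .F..........)
[4] unlink(b) —  (map ............)
[5] create(a) — a=0 (map F...........)
[6] unlink(a) —  (map ............)
[7] create(b) — b=0 (map F...........)
[8] unlink(b) —  (map ............)
[9] create(b) — b=0 (map F...........)

bitmap = F...........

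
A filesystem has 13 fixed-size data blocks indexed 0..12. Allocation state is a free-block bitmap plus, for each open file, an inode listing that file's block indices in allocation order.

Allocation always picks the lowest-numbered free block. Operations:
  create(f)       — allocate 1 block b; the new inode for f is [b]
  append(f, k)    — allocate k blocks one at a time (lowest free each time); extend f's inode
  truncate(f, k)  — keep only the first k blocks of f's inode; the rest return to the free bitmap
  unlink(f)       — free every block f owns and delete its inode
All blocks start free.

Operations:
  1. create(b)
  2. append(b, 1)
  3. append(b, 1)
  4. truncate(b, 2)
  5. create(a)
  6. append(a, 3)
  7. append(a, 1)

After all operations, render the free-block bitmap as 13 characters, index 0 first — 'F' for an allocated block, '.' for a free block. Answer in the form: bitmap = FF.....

bitmap = FFFFFFF......

create(b): bitmap=F............ | b=[0]
append(b, 1): bitmap=FF........... | b=[0, 1]
append(b, 1): bitmap=FFF.......... | b=[0, 1, 2]
truncate(b, 2): bitmap=FF........... | b=[0, 1]
create(a): bitmap=FFF.......... | a=[2] b=[0, 1]
append(a, 3): bitmap=FFFFFF....... | a=[2, 3, 4, 5] b=[0, 1]
append(a, 1): bitmap=FFFFFFF...... | a=[2, 3, 4, 5, 6] b=[0, 1]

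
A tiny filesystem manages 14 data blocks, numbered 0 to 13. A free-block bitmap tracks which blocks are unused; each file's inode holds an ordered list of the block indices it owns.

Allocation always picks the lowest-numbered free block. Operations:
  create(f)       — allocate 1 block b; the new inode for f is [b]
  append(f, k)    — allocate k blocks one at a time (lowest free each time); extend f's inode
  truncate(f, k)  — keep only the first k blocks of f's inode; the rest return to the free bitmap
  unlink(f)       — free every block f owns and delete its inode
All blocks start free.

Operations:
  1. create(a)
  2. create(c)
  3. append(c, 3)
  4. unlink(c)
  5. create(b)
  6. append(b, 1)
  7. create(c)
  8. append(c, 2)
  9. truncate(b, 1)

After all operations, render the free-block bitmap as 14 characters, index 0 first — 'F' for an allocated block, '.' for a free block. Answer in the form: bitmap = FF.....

bitmap = FF.FFF........

  1. create(a)  ⇒  F.............  {a→[0]}
  2. create(c)  ⇒  FF............  {a→[0]; c→[1]}
  3. append(c, 3)  ⇒  FFFFF.........  {a→[0]; c→[1, 2, 3, 4]}
  4. unlink(c)  ⇒  F.............  {a→[0]}
  5. create(b)  ⇒  FF............  {a→[0]; b→[1]}
  6. append(b, 1)  ⇒  FFF...........  {a→[0]; b→[1, 2]}
  7. create(c)  ⇒  FFFF..........  {a→[0]; b→[1, 2]; c→[3]}
  8. append(c, 2)  ⇒  FFFFFF........  {a→[0]; b→[1, 2]; c→[3, 4, 5]}
  9. truncate(b, 1)  ⇒  FF.FFF........  {a→[0]; b→[1]; c→[3, 4, 5]}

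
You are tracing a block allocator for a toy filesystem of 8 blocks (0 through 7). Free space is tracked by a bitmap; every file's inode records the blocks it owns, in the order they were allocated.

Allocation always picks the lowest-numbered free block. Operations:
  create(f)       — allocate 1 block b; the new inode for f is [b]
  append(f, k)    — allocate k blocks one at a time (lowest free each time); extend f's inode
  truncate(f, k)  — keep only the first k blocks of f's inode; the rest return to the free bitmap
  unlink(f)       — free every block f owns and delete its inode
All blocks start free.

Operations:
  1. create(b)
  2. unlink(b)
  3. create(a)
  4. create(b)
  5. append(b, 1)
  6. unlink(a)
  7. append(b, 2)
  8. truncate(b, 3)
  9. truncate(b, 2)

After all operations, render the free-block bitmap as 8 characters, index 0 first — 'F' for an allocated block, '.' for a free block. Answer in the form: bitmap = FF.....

bitmap = .FF.....

create(b): bitmap=F....... | b=[0]
unlink(b): bitmap=........ | 
create(a): bitmap=F....... | a=[0]
create(b): bitmap=FF...... | a=[0] b=[1]
append(b, 1): bitmap=FFF..... | a=[0] b=[1, 2]
unlink(a): bitmap=.FF..... | b=[1, 2]
append(b, 2): bitmap=FFFF.... | b=[1, 2, 0, 3]
truncate(b, 3): bitmap=FFF..... | b=[1, 2, 0]
truncate(b, 2): bitmap=.FF..... | b=[1, 2]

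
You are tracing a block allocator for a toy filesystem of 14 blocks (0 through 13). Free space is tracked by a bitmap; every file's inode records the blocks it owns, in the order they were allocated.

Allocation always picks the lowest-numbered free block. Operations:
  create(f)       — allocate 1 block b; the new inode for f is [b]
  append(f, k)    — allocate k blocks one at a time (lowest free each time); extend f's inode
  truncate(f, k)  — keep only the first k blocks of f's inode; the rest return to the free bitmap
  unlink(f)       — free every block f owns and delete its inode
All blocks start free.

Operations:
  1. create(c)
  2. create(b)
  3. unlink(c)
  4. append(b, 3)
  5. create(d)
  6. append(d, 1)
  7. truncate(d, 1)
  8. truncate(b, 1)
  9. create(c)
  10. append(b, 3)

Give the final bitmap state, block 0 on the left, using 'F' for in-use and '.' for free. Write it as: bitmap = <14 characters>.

create(c): bitmap=F............. | c=[0]
create(b): bitmap=FF............ | b=[1] c=[0]
unlink(c): bitmap=.F............ | b=[1]
append(b, 3): bitmap=FFFF.......... | b=[1, 0, 2, 3]
create(d): bitmap=FFFFF......... | b=[1, 0, 2, 3] d=[4]
append(d, 1): bitmap=FFFFFF........ | b=[1, 0, 2, 3] d=[4, 5]
truncate(d, 1): bitmap=FFFFF......... | b=[1, 0, 2, 3] d=[4]
truncate(b, 1): bitmap=.F..F......... | b=[1] d=[4]
create(c): bitmap=FF..F......... | b=[1] c=[0] d=[4]
append(b, 3): bitmap=FFFFFF........ | b=[1, 2, 3, 5] c=[0] d=[4]

bitmap = FFFFFF........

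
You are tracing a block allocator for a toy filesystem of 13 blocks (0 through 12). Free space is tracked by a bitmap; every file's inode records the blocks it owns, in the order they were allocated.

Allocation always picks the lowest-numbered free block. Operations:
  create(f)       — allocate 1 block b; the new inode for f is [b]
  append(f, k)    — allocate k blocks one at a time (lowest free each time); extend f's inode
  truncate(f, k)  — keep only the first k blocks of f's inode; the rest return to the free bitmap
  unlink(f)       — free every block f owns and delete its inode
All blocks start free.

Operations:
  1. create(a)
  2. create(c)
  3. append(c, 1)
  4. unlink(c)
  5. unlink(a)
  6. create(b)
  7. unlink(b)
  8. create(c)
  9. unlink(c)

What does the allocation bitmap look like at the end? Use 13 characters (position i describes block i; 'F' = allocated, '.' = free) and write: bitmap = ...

bitmap = .............

[1] create(a) — a=0 (map F............)
[2] create(c) — a=0 c=1 (map FF...........)
[3] append(c, 1) — a=0 c=1,2 (map FFF..........)
[4] unlink(c) — a=0 (map F............)
[5] unlink(a) —  (map .............)
[6] create(b) — b=0 (map F............)
[7] unlink(b) —  (map .............)
[8] create(c) — c=0 (map F............)
[9] unlink(c) —  (map .............)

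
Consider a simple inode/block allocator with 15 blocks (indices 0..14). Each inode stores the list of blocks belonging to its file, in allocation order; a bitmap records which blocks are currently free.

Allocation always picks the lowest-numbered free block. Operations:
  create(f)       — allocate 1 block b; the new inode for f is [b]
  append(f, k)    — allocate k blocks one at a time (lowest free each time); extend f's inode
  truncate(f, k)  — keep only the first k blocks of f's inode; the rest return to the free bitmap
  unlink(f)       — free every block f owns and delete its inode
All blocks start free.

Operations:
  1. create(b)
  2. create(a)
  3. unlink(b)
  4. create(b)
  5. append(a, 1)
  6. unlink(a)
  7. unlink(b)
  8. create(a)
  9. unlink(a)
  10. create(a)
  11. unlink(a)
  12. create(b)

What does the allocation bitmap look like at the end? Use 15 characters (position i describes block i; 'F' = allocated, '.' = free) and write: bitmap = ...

bitmap = F..............

create(b): bitmap=F.............. | b=[0]
create(a): bitmap=FF............. | a=[1] b=[0]
unlink(b): bitmap=.F............. | a=[1]
create(b): bitmap=FF............. | a=[1] b=[0]
append(a, 1): bitmap=FFF............ | a=[1, 2] b=[0]
unlink(a): bitmap=F.............. | b=[0]
unlink(b): bitmap=............... | 
create(a): bitmap=F.............. | a=[0]
unlink(a): bitmap=............... | 
create(a): bitmap=F.............. | a=[0]
unlink(a): bitmap=............... | 
create(b): bitmap=F.............. | b=[0]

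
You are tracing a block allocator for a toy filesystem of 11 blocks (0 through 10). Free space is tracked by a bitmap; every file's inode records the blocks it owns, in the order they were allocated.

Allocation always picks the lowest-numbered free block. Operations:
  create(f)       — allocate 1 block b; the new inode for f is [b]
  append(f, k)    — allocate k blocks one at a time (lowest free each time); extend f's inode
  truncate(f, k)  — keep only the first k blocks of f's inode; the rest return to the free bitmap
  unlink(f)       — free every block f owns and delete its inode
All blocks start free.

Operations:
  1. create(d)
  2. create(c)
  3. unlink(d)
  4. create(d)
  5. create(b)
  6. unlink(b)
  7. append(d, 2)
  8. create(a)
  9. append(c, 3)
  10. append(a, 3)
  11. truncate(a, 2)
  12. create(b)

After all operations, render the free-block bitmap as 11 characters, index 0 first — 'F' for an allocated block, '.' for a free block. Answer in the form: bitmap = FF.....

bitmap = FFFFFFFFFF.

create(d): bitmap=F.......... | d=[0]
create(c): bitmap=FF......... | c=[1] d=[0]
unlink(d): bitmap=.F......... | c=[1]
create(d): bitmap=FF......... | c=[1] d=[0]
create(b): bitmap=FFF........ | b=[2] c=[1] d=[0]
unlink(b): bitmap=FF......... | c=[1] d=[0]
append(d, 2): bitmap=FFFF....... | c=[1] d=[0, 2, 3]
create(a): bitmap=FFFFF...... | a=[4] c=[1] d=[0, 2, 3]
append(c, 3): bitmap=FFFFFFFF... | a=[4] c=[1, 5, 6, 7] d=[0, 2, 3]
append(a, 3): bitmap=FFFFFFFFFFF | a=[4, 8, 9, 10] c=[1, 5, 6, 7] d=[0, 2, 3]
truncate(a, 2): bitmap=FFFFFFFFF.. | a=[4, 8] c=[1, 5, 6, 7] d=[0, 2, 3]
create(b): bitmap=FFFFFFFFFF. | a=[4, 8] b=[9] c=[1, 5, 6, 7] d=[0, 2, 3]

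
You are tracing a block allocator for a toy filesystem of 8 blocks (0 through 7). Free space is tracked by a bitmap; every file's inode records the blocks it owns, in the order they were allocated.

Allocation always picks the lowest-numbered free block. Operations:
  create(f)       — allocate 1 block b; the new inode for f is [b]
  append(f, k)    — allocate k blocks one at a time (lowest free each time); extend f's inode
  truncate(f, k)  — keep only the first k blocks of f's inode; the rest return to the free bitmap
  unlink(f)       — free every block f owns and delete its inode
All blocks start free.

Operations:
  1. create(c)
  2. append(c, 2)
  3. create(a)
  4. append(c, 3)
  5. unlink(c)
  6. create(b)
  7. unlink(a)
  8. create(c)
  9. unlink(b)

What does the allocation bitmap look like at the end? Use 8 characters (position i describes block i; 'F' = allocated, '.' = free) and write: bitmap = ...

bitmap = .F......

  1. create(c)  ⇒  F.......  {c→[0]}
  2. append(c, 2)  ⇒  FFF.....  {c→[0, 1, 2]}
  3. create(a)  ⇒  FFFF....  {a→[3]; c→[0, 1, 2]}
  4. append(c, 3)  ⇒  FFFFFFF.  {a→[3]; c→[0, 1, 2, 4, 5, 6]}
  5. unlink(c)  ⇒  ...F....  {a→[3]}
  6. create(b)  ⇒  F..F....  {a→[3]; b→[0]}
  7. unlink(a)  ⇒  F.......  {b→[0]}
  8. create(c)  ⇒  FF......  {b→[0]; c→[1]}
  9. unlink(b)  ⇒  .F......  {c→[1]}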